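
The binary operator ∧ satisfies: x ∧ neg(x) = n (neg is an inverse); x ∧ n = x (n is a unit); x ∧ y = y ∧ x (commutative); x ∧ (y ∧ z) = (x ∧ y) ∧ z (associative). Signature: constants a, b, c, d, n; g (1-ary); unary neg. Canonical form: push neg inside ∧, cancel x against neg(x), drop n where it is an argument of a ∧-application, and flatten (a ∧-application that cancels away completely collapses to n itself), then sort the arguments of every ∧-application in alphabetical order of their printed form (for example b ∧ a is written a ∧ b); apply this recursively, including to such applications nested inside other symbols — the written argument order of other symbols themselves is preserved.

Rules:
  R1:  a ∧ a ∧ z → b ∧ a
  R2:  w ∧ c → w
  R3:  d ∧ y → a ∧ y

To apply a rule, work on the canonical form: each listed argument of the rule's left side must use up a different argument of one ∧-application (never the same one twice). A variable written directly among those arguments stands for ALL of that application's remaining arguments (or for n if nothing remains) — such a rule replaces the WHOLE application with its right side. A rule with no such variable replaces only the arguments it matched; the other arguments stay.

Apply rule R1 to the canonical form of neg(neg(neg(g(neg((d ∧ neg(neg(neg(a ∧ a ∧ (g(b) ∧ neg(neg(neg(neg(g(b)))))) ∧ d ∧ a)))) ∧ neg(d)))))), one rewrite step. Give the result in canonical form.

Canonical form:  neg(g(a ∧ a ∧ a ∧ d ∧ g(b) ∧ g(b)))
Match R1:  consume a, a;  z := a ∧ d ∧ g(b) ∧ g(b)
The extension variable absorbs all remaining arguments, so the whole application is rewritten.
New term:  neg(g(a ∧ b))

Answer: neg(g(a ∧ b))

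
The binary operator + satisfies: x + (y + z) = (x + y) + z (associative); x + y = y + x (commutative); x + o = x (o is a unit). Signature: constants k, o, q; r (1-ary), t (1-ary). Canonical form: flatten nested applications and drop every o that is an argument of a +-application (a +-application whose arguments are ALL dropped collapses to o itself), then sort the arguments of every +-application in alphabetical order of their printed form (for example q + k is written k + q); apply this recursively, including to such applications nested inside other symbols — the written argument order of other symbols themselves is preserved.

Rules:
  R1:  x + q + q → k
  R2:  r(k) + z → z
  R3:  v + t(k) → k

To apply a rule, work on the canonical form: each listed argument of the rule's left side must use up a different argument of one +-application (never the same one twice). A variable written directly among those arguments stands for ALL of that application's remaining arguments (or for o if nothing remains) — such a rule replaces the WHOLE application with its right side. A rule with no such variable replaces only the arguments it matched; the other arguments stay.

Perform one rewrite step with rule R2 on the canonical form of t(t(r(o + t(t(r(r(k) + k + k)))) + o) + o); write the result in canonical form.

Canonical form:  t(t(r(t(t(r(k + k + r(k)))))))
Apply R2:  consuming r(k);  z := k + k
The variable takes the whole remainder — replace the entire application.
New term:  t(t(r(t(t(r(k + k))))))

Answer: t(t(r(t(t(r(k + k))))))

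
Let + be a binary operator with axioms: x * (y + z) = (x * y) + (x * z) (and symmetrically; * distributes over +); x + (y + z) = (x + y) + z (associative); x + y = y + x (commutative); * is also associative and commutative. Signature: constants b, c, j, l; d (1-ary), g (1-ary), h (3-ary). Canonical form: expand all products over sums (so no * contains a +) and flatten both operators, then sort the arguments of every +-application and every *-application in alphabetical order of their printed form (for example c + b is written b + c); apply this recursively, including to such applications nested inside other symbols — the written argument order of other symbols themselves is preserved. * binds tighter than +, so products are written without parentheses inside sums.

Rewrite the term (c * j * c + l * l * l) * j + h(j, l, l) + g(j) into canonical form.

Expand:  c * c * j * j + j * l * l * l + h(j, l, l) + g(j)
Sort:  c * c * j * j + g(j) + h(j, l, l) + j * l * l * l

Answer: c * c * j * j + g(j) + h(j, l, l) + j * l * l * l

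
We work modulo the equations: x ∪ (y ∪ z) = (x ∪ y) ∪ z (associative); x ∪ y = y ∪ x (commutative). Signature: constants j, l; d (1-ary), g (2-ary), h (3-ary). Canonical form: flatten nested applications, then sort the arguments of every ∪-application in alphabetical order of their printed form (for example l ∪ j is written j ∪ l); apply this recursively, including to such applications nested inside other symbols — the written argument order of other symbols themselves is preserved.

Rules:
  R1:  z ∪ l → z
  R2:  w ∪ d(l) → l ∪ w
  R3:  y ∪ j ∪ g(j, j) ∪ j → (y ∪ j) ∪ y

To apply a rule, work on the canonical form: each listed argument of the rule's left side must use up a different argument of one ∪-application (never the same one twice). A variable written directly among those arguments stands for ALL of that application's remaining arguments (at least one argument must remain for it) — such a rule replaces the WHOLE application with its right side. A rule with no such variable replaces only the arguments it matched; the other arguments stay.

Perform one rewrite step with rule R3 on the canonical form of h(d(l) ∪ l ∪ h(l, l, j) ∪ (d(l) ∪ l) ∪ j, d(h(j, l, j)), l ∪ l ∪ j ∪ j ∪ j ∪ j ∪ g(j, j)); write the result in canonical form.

Canonical form:  h(d(l) ∪ d(l) ∪ h(l, l, j) ∪ j ∪ l ∪ l, d(h(j, l, j)), g(j, j) ∪ j ∪ j ∪ j ∪ j ∪ l ∪ l)
R3 matches:  uses g(j, j), j, j;  y := j ∪ j ∪ l ∪ l
Every leftover argument binds to the variable; the entire application is replaced.
New term:  h(d(l) ∪ d(l) ∪ h(l, l, j) ∪ j ∪ l ∪ l, d(h(j, l, j)), j ∪ j ∪ j ∪ j ∪ j ∪ l ∪ l ∪ l ∪ l)

Answer: h(d(l) ∪ d(l) ∪ h(l, l, j) ∪ j ∪ l ∪ l, d(h(j, l, j)), j ∪ j ∪ j ∪ j ∪ j ∪ l ∪ l ∪ l ∪ l)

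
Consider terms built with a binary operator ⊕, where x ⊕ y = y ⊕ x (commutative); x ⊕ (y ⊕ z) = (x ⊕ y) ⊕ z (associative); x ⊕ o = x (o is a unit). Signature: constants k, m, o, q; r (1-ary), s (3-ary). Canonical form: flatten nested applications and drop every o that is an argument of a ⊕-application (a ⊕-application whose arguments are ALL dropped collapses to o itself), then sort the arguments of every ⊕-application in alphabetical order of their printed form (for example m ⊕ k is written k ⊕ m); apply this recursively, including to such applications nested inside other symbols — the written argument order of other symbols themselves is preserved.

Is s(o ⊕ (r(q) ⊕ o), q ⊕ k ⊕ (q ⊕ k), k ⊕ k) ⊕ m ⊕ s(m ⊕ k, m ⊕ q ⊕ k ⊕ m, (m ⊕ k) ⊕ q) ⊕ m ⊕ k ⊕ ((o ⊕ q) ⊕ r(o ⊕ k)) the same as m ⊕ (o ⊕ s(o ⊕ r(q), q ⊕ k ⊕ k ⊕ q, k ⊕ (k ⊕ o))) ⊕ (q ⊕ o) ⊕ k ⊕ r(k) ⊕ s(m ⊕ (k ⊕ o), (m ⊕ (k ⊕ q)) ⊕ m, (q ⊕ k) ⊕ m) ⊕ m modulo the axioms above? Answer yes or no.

Answer: yes — both canonical forms are k ⊕ m ⊕ m ⊕ q ⊕ r(k) ⊕ s(k ⊕ m, k ⊕ m ⊕ m ⊕ q, k ⊕ m ⊕ q) ⊕ s(r(q), k ⊕ k ⊕ q ⊕ q, k ⊕ k)

Derivation:
Left:  s(o ⊕ (r(q) ⊕ o), q ⊕ k ⊕ (q ⊕ k), k ⊕ k) ⊕ m ⊕ s(m ⊕ k, m ⊕ q ⊕ k ⊕ m, (m ⊕ k) ⊕ q) ⊕ m ⊕ k ⊕ ((o ⊕ q) ⊕ r(o ⊕ k))
  Flatten:  s(o ⊕ (r(q) ⊕ o), q ⊕ k ⊕ (q ⊕ k), k ⊕ k) ⊕ m ⊕ s(m ⊕ k, m ⊕ q ⊕ k ⊕ m, (m ⊕ k) ⊕ q) ⊕ m ⊕ k ⊕ o ⊕ q ⊕ r(o ⊕ k)
  Canonicalize subterm:  s(o ⊕ (r(q) ⊕ o), q ⊕ k ⊕ (q ⊕ k), k ⊕ k)  →  s(r(q), k ⊕ k ⊕ q ⊕ q, k ⊕ k)
  Simplify inside:  s(m ⊕ k, m ⊕ q ⊕ k ⊕ m, (m ⊕ k) ⊕ q)  →  s(k ⊕ m, k ⊕ m ⊕ m ⊕ q, k ⊕ m ⊕ q)
  Simplify inside:  r(o ⊕ k)  →  r(k)
  Drop the unit:  drop o
  Order the arguments:  k ⊕ m ⊕ m ⊕ q ⊕ r(k) ⊕ s(k ⊕ m, k ⊕ m ⊕ m ⊕ q, k ⊕ m ⊕ q) ⊕ s(r(q), k ⊕ k ⊕ q ⊕ q, k ⊕ k)
Right:  m ⊕ (o ⊕ s(o ⊕ r(q), q ⊕ k ⊕ k ⊕ q, k ⊕ (k ⊕ o))) ⊕ (q ⊕ o) ⊕ k ⊕ r(k) ⊕ s(m ⊕ (k ⊕ o), (m ⊕ (k ⊕ q)) ⊕ m, (q ⊕ k) ⊕ m) ⊕ m
  Un-nest:  m ⊕ o ⊕ s(o ⊕ r(q), q ⊕ k ⊕ k ⊕ q, k ⊕ (k ⊕ o)) ⊕ q ⊕ o ⊕ k ⊕ r(k) ⊕ s(m ⊕ (k ⊕ o), (m ⊕ (k ⊕ q)) ⊕ m, (q ⊕ k) ⊕ m) ⊕ m
  Inside:  s(o ⊕ r(q), q ⊕ k ⊕ k ⊕ q, k ⊕ (k ⊕ o))  →  s(r(q), k ⊕ k ⊕ q ⊕ q, k ⊕ k)
  Simplify inside:  s(m ⊕ (k ⊕ o), (m ⊕ (k ⊕ q)) ⊕ m, (q ⊕ k) ⊕ m)  →  s(k ⊕ m, k ⊕ m ⊕ m ⊕ q, k ⊕ m ⊕ q)
  Unit:  drop o (×2)
  Sort:  k ⊕ m ⊕ m ⊕ q ⊕ r(k) ⊕ s(k ⊕ m, k ⊕ m ⊕ m ⊕ q, k ⊕ m ⊕ q) ⊕ s(r(q), k ⊕ k ⊕ q ⊕ q, k ⊕ k)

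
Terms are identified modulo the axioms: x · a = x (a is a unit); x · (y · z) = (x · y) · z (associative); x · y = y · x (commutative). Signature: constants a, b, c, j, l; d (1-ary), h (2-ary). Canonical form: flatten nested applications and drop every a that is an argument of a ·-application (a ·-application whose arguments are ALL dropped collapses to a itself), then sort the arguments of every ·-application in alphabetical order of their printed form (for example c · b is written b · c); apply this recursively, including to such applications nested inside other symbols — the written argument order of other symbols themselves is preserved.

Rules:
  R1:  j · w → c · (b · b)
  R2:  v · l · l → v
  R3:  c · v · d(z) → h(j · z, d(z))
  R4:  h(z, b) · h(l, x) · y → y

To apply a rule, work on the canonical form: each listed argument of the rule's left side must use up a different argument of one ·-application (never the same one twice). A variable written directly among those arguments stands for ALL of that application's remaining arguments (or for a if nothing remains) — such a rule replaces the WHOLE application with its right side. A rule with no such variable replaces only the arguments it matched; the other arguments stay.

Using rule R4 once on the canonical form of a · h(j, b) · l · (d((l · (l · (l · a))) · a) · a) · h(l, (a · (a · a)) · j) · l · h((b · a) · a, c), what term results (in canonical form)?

Answer: d(l · l · l) · h(b, c) · l · l

Derivation:
Canonical form:  d(l · l · l) · h(b, c) · h(j, b) · h(l, j) · l · l
Match R4:  consume h(j, b), h(l, j);  x := j, y := d(l · l · l) · h(b, c) · l · l, z := j
The variable takes the whole remainder — replace the entire application.
Result:  d(l · l · l) · h(b, c) · l · l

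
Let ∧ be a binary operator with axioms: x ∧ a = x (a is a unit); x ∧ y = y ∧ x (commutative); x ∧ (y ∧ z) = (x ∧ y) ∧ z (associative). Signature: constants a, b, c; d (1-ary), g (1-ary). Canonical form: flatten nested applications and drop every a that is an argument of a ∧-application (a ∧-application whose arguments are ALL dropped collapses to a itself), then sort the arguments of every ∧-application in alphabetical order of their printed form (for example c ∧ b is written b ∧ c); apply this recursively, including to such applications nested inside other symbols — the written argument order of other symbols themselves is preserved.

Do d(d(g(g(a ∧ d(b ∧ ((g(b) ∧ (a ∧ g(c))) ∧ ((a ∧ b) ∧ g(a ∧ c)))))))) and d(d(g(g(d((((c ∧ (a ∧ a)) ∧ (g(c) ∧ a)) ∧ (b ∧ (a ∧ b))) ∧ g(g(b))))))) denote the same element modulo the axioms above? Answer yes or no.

Left:  d(d(g(g(a ∧ d(b ∧ ((g(b) ∧ (a ∧ g(c))) ∧ ((a ∧ b) ∧ g(a ∧ c))))))))
  Focus inside:  a ∧ d(b ∧ ((g(b) ∧ (a ∧ g(c))) ∧ ((a ∧ b) ∧ g(a ∧ c))))
  Simplify inside:  d(b ∧ ((g(b) ∧ (a ∧ g(c))) ∧ ((a ∧ b) ∧ g(a ∧ c))))  →  d(b ∧ b ∧ g(b) ∧ g(c) ∧ g(c))
  Units out:  drop a
  Sort:  d(b ∧ b ∧ g(b) ∧ g(c) ∧ g(c))
  Rebuild:  d(d(g(g(d(b ∧ b ∧ g(b) ∧ g(c) ∧ g(c))))))
Right:  d(d(g(g(d((((c ∧ (a ∧ a)) ∧ (g(c) ∧ a)) ∧ (b ∧ (a ∧ b))) ∧ g(g(b)))))))
  Focus inside:  (((c ∧ (a ∧ a)) ∧ (g(c) ∧ a)) ∧ (b ∧ (a ∧ b))) ∧ g(g(b))
  Merge nested applications:  c ∧ a ∧ a ∧ g(c) ∧ a ∧ b ∧ a ∧ b ∧ g(g(b))
  Unit:  drop a (×4)
  Order the arguments:  b ∧ b ∧ c ∧ g(c) ∧ g(g(b))
  Put back:  d(d(g(g(d(b ∧ b ∧ c ∧ g(c) ∧ g(g(b)))))))

Answer: no — d(d(g(g(d(b ∧ b ∧ g(b) ∧ g(c) ∧ g(c)))))) vs d(d(g(g(d(b ∧ b ∧ c ∧ g(c) ∧ g(g(b)))))))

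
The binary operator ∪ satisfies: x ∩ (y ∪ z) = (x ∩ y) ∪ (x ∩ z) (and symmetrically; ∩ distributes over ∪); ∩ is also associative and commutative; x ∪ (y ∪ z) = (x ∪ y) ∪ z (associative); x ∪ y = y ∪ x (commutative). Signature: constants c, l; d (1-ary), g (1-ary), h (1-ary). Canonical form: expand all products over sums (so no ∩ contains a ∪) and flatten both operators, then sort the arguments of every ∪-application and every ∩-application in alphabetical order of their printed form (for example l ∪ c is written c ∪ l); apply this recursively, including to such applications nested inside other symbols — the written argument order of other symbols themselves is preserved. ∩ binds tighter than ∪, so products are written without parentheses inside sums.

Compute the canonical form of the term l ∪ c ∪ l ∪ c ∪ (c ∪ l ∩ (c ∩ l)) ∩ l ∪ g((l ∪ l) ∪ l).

Distribute:  l ∪ c ∪ l ∪ c ∪ c ∩ l ∪ c ∩ l ∩ l ∩ l ∪ g(l ∪ l ∪ l)
Order the arguments:  c ∪ c ∪ c ∩ l ∪ c ∩ l ∩ l ∩ l ∪ g(l ∪ l ∪ l) ∪ l ∪ l

Answer: c ∪ c ∪ c ∩ l ∪ c ∩ l ∩ l ∩ l ∪ g(l ∪ l ∪ l) ∪ l ∪ l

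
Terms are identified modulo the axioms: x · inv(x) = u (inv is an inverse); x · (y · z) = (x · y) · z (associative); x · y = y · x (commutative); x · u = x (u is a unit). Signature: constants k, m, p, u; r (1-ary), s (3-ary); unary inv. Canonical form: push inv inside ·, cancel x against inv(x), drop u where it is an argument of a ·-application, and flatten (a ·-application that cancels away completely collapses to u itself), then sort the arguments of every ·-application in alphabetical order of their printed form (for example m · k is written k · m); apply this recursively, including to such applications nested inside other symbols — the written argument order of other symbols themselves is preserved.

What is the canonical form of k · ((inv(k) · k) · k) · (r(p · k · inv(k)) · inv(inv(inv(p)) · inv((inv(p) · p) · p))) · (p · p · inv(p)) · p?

Push inv inside:  distribute inv over · and collapse double inv
Collect terms:  k · k · r(p) · p · p
Sort arguments:  k · k · p · p · r(p)

Answer: k · k · p · p · r(p)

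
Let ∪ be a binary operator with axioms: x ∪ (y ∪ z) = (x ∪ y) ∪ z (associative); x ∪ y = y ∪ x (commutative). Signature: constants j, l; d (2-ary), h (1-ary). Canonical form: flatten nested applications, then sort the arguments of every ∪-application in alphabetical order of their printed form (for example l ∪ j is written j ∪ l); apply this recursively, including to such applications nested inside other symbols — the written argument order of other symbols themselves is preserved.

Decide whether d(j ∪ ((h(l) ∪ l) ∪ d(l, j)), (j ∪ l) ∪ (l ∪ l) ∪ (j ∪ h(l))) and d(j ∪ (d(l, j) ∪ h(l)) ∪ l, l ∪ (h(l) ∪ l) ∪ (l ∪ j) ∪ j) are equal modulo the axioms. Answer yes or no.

Answer: yes — both canonical forms are d(d(l, j) ∪ h(l) ∪ j ∪ l, h(l) ∪ j ∪ j ∪ l ∪ l ∪ l)

Derivation:
Left:  d(j ∪ ((h(l) ∪ l) ∪ d(l, j)), (j ∪ l) ∪ (l ∪ l) ∪ (j ∪ h(l)))
  Work inside:  (j ∪ l) ∪ (l ∪ l) ∪ (j ∪ h(l))
  Flatten:  j ∪ l ∪ l ∪ l ∪ j ∪ h(l)
  Sort arguments:  h(l) ∪ j ∪ j ∪ l ∪ l ∪ l
  Rebuild:  d(d(l, j) ∪ h(l) ∪ j ∪ l, h(l) ∪ j ∪ j ∪ l ∪ l ∪ l)
Right:  d(j ∪ (d(l, j) ∪ h(l)) ∪ l, l ∪ (h(l) ∪ l) ∪ (l ∪ j) ∪ j)
  Descend into:  l ∪ (h(l) ∪ l) ∪ (l ∪ j) ∪ j
  Flatten:  l ∪ h(l) ∪ l ∪ l ∪ j ∪ j
  Sort arguments:  h(l) ∪ j ∪ j ∪ l ∪ l ∪ l
  Reassemble:  d(d(l, j) ∪ h(l) ∪ j ∪ l, h(l) ∪ j ∪ j ∪ l ∪ l ∪ l)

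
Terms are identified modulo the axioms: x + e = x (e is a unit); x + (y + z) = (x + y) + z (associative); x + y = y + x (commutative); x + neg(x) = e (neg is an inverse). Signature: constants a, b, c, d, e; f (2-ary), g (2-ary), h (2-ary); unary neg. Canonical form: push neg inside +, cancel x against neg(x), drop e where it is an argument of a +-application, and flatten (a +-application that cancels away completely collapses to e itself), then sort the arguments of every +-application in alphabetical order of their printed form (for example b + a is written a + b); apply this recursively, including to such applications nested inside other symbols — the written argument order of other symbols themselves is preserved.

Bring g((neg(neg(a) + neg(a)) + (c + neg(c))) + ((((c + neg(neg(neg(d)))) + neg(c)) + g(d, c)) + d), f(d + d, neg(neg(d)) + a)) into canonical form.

Descend into:  (neg(neg(a) + neg(a)) + (c + neg(c))) + ((((c + neg(neg(neg(d)))) + neg(c)) + g(d, c)) + d)
Push neg inside:  distribute neg over + and collapse double neg
Cancel inverse pairs:  c cancels; d cancels
Combine occurrences:  a + a + g(d, c)
Reassemble:  g(a + a + g(d, c), f(d + d, a + d))

Answer: g(a + a + g(d, c), f(d + d, a + d))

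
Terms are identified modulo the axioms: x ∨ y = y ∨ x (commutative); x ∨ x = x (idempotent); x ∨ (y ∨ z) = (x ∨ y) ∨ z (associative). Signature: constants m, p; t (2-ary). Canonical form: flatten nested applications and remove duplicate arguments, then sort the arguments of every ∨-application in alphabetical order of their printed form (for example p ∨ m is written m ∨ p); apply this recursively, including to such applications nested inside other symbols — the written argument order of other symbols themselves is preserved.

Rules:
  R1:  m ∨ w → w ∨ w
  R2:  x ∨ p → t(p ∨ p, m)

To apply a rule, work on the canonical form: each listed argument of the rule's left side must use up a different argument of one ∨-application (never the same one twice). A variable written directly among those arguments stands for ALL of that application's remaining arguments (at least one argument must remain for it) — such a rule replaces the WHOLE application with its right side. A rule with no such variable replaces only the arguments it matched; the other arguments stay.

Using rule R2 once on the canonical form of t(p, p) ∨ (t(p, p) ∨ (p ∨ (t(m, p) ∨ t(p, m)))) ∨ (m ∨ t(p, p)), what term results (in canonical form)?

Answer: t(p, m)

Derivation:
Canonical form:  m ∨ p ∨ t(m, p) ∨ t(p, m) ∨ t(p, p)
Match R2:  consume p;  x := m ∨ t(m, p) ∨ t(p, m) ∨ t(p, p)
The variable takes the whole remainder — replace the entire application.
Result:  t(p, m)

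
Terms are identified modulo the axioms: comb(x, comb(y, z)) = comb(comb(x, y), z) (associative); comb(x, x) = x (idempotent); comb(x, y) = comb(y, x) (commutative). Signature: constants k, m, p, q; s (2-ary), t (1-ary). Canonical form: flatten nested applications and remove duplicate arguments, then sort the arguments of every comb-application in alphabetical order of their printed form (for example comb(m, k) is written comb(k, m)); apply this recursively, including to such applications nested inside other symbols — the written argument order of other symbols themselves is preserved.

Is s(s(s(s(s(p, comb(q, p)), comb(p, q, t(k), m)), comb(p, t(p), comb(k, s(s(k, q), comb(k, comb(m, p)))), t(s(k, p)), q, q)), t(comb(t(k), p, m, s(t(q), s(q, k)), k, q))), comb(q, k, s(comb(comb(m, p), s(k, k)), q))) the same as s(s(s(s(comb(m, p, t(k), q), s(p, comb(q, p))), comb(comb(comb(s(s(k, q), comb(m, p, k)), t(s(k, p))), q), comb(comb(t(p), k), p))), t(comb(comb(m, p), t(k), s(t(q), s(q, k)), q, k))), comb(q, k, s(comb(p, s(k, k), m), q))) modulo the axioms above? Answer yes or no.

Answer: no — s(s(s(s(s(p, comb(p, q)), comb(m, p, q, t(k))), comb(k, p, q, s(s(k, q), comb(k, m, p)), t(p), t(s(k, p)))), t(comb(k, m, p, q, s(t(q), s(q, k)), t(k)))), comb(k, q, s(comb(m, p, s(k, k)), q))) vs s(s(s(s(comb(m, p, q, t(k)), s(p, comb(p, q))), comb(k, p, q, s(s(k, q), comb(k, m, p)), t(p), t(s(k, p)))), t(comb(k, m, p, q, s(t(q), s(q, k)), t(k)))), comb(k, q, s(comb(m, p, s(k, k)), q)))

Derivation:
Left:  s(s(s(s(s(p, comb(q, p)), comb(p, q, t(k), m)), comb(p, t(p), comb(k, s(s(k, q), comb(k, comb(m, p)))), t(s(k, p)), q, q)), t(comb(t(k), p, m, s(t(q), s(q, k)), k, q))), comb(q, k, s(comb(comb(m, p), s(k, k)), q)))
  Descend into:  comb(p, t(p), comb(k, s(s(k, q), comb(k, comb(m, p)))), t(s(k, p)), q, q)
  Un-nest:  comb(p, t(p), k, s(s(k, q), comb(k, comb(m, p))), t(s(k, p)), q, q)
  Inside:  s(s(k, q), comb(k, comb(m, p)))  →  s(s(k, q), comb(k, m, p))
  Idempotence:  drop duplicate q
  Sort:  comb(k, p, q, s(s(k, q), comb(k, m, p)), t(p), t(s(k, p)))
  Put back:  s(s(s(s(s(p, comb(p, q)), comb(m, p, q, t(k))), comb(k, p, q, s(s(k, q), comb(k, m, p)), t(p), t(s(k, p)))), t(comb(k, m, p, q, s(t(q), s(q, k)), t(k)))), comb(k, q, s(comb(m, p, s(k, k)), q)))
Right:  s(s(s(s(comb(m, p, t(k), q), s(p, comb(q, p))), comb(comb(comb(s(s(k, q), comb(m, p, k)), t(s(k, p))), q), comb(comb(t(p), k), p))), t(comb(comb(m, p), t(k), s(t(q), s(q, k)), q, k))), comb(q, k, s(comb(p, s(k, k), m), q)))
  Descend into:  comb(comb(comb(s(s(k, q), comb(m, p, k)), t(s(k, p))), q), comb(comb(t(p), k), p))
  Flatten:  comb(s(s(k, q), comb(m, p, k)), t(s(k, p)), q, t(p), k, p)
  Simplify inside:  s(s(k, q), comb(m, p, k))  →  s(s(k, q), comb(k, m, p))
  Sort:  comb(k, p, q, s(s(k, q), comb(k, m, p)), t(p), t(s(k, p)))
  Put back:  s(s(s(s(comb(m, p, q, t(k)), s(p, comb(p, q))), comb(k, p, q, s(s(k, q), comb(k, m, p)), t(p), t(s(k, p)))), t(comb(k, m, p, q, s(t(q), s(q, k)), t(k)))), comb(k, q, s(comb(m, p, s(k, k)), q)))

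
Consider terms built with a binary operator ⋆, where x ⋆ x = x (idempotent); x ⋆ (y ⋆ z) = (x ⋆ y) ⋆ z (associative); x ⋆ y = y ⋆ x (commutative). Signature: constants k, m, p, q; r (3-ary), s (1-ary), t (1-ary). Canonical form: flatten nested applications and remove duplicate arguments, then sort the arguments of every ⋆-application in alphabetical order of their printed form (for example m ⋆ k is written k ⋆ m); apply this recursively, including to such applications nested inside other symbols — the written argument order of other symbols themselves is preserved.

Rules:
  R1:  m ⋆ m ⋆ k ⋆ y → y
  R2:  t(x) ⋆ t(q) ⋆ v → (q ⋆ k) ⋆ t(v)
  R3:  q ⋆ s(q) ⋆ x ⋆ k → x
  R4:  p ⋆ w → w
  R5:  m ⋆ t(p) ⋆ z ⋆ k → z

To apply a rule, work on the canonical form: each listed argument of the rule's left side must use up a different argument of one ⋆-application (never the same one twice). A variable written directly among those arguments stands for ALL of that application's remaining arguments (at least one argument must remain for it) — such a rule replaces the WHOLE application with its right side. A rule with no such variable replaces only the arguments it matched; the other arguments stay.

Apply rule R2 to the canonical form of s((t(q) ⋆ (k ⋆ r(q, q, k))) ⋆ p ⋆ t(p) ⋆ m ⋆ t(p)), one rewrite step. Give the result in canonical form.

Canonical form:  s(k ⋆ m ⋆ p ⋆ r(q, q, k) ⋆ t(p) ⋆ t(q))
R2 matches:  uses t(p), t(q);  v := k ⋆ m ⋆ p ⋆ r(q, q, k), x := p
Every leftover argument binds to the variable; the entire application is replaced.
Giving:  s(k ⋆ q ⋆ t(k ⋆ m ⋆ p ⋆ r(q, q, k)))

Answer: s(k ⋆ q ⋆ t(k ⋆ m ⋆ p ⋆ r(q, q, k)))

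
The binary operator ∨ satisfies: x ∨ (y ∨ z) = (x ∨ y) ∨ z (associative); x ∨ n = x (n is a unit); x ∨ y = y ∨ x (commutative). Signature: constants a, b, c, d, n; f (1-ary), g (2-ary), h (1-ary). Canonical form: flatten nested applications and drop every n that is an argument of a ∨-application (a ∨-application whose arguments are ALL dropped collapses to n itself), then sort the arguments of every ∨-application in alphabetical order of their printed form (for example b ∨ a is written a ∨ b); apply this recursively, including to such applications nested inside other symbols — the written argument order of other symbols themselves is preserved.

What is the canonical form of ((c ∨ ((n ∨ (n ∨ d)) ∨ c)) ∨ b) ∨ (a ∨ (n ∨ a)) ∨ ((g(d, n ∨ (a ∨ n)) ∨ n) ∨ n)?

Answer: a ∨ a ∨ b ∨ c ∨ c ∨ d ∨ g(d, a)

Derivation:
Un-nest:  c ∨ n ∨ n ∨ d ∨ c ∨ b ∨ a ∨ n ∨ a ∨ g(d, n ∨ (a ∨ n)) ∨ n ∨ n
Simplify inside:  g(d, n ∨ (a ∨ n))  →  g(d, a)
Units out:  drop n (×5)
Sort:  a ∨ a ∨ b ∨ c ∨ c ∨ d ∨ g(d, a)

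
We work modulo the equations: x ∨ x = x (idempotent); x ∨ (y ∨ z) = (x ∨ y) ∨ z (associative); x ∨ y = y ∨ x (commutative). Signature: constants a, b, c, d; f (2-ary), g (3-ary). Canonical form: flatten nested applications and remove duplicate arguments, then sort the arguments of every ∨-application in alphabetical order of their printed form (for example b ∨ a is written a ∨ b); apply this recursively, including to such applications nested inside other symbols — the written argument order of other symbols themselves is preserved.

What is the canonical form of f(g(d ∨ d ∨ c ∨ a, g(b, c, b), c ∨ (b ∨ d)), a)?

Work inside:  c ∨ (b ∨ d)
Merge nested applications:  c ∨ b ∨ d
Sort:  b ∨ c ∨ d
Reassemble:  f(g(a ∨ c ∨ d, g(b, c, b), b ∨ c ∨ d), a)

Answer: f(g(a ∨ c ∨ d, g(b, c, b), b ∨ c ∨ d), a)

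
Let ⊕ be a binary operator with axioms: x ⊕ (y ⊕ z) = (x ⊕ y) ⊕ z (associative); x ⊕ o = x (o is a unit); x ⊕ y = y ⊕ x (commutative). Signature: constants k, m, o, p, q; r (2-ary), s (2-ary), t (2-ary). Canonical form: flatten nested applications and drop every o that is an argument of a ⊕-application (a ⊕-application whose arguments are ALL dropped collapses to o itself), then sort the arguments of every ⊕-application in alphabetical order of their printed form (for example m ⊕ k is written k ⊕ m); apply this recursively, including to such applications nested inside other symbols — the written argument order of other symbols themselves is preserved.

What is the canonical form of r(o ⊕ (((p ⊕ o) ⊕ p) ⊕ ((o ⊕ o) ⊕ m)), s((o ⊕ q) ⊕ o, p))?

Focus inside:  o ⊕ (((p ⊕ o) ⊕ p) ⊕ ((o ⊕ o) ⊕ m))
Merge nested applications:  o ⊕ p ⊕ o ⊕ p ⊕ o ⊕ o ⊕ m
Drop the unit:  drop o (×4)
Order the arguments:  m ⊕ p ⊕ p
Rebuild:  r(m ⊕ p ⊕ p, s(q, p))

Answer: r(m ⊕ p ⊕ p, s(q, p))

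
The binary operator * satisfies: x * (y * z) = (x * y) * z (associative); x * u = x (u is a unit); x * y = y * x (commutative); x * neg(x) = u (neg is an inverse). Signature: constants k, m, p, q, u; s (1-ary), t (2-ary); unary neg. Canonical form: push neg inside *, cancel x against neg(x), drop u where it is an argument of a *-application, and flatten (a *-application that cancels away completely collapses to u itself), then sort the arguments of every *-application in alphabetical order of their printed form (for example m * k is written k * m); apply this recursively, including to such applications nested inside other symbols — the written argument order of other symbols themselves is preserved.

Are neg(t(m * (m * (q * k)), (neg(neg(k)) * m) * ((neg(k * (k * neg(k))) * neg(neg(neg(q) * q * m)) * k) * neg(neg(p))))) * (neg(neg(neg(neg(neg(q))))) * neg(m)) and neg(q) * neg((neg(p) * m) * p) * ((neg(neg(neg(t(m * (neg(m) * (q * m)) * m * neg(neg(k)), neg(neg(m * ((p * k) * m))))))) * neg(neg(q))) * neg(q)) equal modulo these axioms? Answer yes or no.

Answer: yes — both canonical forms are neg(m) * neg(q) * neg(t(k * m * m * q, k * m * m * p))

Derivation:
Left:  neg(t(m * (m * (q * k)), (neg(neg(k)) * m) * ((neg(k * (k * neg(k))) * neg(neg(neg(q) * q * m)) * k) * neg(neg(p))))) * (neg(neg(neg(neg(neg(q))))) * neg(m))
  Push neg inside:  distribute neg over * and collapse double neg
  Collect:  neg(t(k * m * m * q, k * m * m * p)) * neg(q) * neg(m)
  Sort:  neg(m) * neg(q) * neg(t(k * m * m * q, k * m * m * p))
Right:  neg(q) * neg((neg(p) * m) * p) * ((neg(neg(neg(t(m * (neg(m) * (q * m)) * m * neg(neg(k)), neg(neg(m * ((p * k) * m))))))) * neg(neg(q))) * neg(q))
  Push neg inside:  distribute neg over * and collapse double neg
  Inverses cancel:  p cancels
  Collect:  neg(q) * neg(m) * neg(t(k * m * m * q, k * m * m * p))
  Order the arguments:  neg(m) * neg(q) * neg(t(k * m * m * q, k * m * m * p))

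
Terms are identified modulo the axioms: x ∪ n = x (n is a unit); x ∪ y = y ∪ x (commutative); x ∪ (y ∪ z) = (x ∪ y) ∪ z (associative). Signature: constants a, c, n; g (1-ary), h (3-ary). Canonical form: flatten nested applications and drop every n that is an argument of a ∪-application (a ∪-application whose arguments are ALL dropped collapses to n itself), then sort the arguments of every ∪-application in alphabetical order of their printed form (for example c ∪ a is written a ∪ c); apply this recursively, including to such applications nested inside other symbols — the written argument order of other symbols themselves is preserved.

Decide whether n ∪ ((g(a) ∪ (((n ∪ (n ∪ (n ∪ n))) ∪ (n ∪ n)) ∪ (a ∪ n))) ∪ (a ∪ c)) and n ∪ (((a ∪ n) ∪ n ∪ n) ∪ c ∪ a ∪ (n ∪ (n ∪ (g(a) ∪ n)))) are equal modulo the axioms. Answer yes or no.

Answer: yes — both canonical forms are a ∪ a ∪ c ∪ g(a)

Derivation:
Left:  n ∪ ((g(a) ∪ (((n ∪ (n ∪ (n ∪ n))) ∪ (n ∪ n)) ∪ (a ∪ n))) ∪ (a ∪ c))
  Flatten:  n ∪ g(a) ∪ n ∪ n ∪ n ∪ n ∪ n ∪ n ∪ a ∪ n ∪ a ∪ c
  Units out:  drop n (×8)
  Sort:  a ∪ a ∪ c ∪ g(a)
Right:  n ∪ (((a ∪ n) ∪ n ∪ n) ∪ c ∪ a ∪ (n ∪ (n ∪ (g(a) ∪ n))))
  Un-nest:  n ∪ a ∪ n ∪ n ∪ n ∪ c ∪ a ∪ n ∪ n ∪ g(a) ∪ n
  Units out:  drop n (×7)
  Order the arguments:  a ∪ a ∪ c ∪ g(a)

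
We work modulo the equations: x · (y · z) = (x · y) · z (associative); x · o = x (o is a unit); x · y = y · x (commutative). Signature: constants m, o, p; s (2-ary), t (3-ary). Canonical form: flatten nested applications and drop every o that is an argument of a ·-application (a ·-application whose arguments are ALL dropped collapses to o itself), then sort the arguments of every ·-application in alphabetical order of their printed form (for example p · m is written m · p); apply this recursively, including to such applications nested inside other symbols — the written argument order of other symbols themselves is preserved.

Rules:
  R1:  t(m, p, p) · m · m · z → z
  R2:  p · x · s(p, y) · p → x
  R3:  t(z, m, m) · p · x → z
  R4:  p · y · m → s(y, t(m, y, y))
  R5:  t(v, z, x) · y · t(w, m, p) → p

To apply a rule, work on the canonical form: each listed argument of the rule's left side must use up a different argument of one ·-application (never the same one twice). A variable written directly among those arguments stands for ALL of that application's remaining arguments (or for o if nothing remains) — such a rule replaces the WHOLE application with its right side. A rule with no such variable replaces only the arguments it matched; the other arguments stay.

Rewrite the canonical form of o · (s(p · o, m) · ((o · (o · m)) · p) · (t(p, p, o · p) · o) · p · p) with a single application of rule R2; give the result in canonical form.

Answer: m · p · t(p, p, p)

Derivation:
Canonical form:  m · p · p · p · s(p, m) · t(p, p, p)
R2 matches:  uses p, p, s(p, m);  x := m · p · t(p, p, p), y := m
Every leftover argument binds to the variable; the entire application is replaced.
Giving:  m · p · t(p, p, p)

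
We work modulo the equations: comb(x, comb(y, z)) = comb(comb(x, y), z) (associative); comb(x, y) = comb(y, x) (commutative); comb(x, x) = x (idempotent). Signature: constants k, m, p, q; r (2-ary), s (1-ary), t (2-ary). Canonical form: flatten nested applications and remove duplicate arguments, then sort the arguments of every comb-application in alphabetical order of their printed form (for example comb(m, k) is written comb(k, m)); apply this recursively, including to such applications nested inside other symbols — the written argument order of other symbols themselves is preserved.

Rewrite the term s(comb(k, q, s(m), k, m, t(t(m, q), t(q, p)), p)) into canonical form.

Descend into:  comb(k, q, s(m), k, m, t(t(m, q), t(q, p)), p)
Drop duplicates:  drop duplicate k
Sort arguments:  comb(k, m, p, q, s(m), t(t(m, q), t(q, p)))
Put back:  s(comb(k, m, p, q, s(m), t(t(m, q), t(q, p))))

Answer: s(comb(k, m, p, q, s(m), t(t(m, q), t(q, p))))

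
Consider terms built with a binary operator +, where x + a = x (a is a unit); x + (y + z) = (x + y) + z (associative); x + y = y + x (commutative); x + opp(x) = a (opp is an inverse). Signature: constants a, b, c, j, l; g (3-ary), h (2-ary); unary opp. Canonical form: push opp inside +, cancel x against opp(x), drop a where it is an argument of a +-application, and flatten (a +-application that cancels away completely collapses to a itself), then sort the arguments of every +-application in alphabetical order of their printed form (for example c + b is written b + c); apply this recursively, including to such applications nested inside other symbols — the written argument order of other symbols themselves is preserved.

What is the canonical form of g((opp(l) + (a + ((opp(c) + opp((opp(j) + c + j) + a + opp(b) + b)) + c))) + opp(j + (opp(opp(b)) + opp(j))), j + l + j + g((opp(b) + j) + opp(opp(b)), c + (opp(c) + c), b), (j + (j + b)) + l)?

Answer: g(opp(b) + opp(c) + opp(l), g(j, c, b) + j + j + l, b + j + j + l)

Derivation:
Descend into:  (opp(l) + (a + ((opp(c) + opp((opp(j) + c + j) + a + opp(b) + b)) + c))) + opp(j + (opp(opp(b)) + opp(j)))
Push opp inside:  distribute opp over + and collapse double opp
Inverses cancel:  j cancels
Collect:  opp(l) + opp(c) + opp(b)
Sort arguments:  opp(b) + opp(c) + opp(l)
Rebuild:  g(opp(b) + opp(c) + opp(l), g(j, c, b) + j + j + l, b + j + j + l)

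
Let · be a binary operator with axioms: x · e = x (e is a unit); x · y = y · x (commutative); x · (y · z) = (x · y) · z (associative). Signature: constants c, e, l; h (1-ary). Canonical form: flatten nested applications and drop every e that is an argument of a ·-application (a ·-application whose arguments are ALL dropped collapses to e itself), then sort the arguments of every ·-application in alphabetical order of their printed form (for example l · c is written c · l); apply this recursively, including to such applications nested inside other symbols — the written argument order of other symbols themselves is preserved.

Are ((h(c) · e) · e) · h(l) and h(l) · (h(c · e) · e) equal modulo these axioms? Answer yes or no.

Left:  ((h(c) · e) · e) · h(l)
  Un-nest:  h(c) · e · e · h(l)
  Drop the unit:  drop e (×2)
  Sort arguments:  h(c) · h(l)
Right:  h(l) · (h(c · e) · e)
  Un-nest:  h(l) · h(c · e) · e
  Canonicalize subterm:  h(c · e)  →  h(c)
  Drop the unit:  drop e
  Sort arguments:  h(c) · h(l)

Answer: yes — both canonical forms are h(c) · h(l)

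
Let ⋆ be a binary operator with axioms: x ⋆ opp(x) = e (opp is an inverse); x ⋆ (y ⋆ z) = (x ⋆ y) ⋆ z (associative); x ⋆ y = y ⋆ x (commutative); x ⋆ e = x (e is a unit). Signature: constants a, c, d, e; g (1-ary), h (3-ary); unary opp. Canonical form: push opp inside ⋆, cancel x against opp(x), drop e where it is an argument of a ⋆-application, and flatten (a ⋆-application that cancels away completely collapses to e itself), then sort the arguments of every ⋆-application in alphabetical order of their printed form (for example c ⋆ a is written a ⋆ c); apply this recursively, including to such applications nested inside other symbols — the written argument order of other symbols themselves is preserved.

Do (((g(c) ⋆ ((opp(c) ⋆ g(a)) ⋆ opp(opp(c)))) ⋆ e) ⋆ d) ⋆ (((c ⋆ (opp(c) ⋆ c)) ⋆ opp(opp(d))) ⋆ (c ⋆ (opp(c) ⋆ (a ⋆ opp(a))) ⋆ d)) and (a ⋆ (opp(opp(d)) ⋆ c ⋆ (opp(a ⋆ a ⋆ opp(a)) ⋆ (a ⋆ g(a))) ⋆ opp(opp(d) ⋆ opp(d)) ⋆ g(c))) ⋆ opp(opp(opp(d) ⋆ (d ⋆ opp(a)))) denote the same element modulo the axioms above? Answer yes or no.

Answer: yes — both canonical forms are c ⋆ d ⋆ d ⋆ d ⋆ g(a) ⋆ g(c)

Derivation:
Left:  (((g(c) ⋆ ((opp(c) ⋆ g(a)) ⋆ opp(opp(c)))) ⋆ e) ⋆ d) ⋆ (((c ⋆ (opp(c) ⋆ c)) ⋆ opp(opp(d))) ⋆ (c ⋆ (opp(c) ⋆ (a ⋆ opp(a))) ⋆ d))
  Push opp inside:  distribute opp over ⋆ and collapse double opp
  Cancel:  a cancels
  Collect terms:  g(c) ⋆ c ⋆ g(a) ⋆ d ⋆ d ⋆ d
  Sort arguments:  c ⋆ d ⋆ d ⋆ d ⋆ g(a) ⋆ g(c)
Right:  (a ⋆ (opp(opp(d)) ⋆ c ⋆ (opp(a ⋆ a ⋆ opp(a)) ⋆ (a ⋆ g(a))) ⋆ opp(opp(d) ⋆ opp(d)) ⋆ g(c))) ⋆ opp(opp(opp(d) ⋆ (d ⋆ opp(a))))
  Push opp inside:  distribute opp over ⋆ and collapse double opp
  Cancel:  a cancels
  Combine occurrences:  d ⋆ d ⋆ d ⋆ c ⋆ g(a) ⋆ g(c)
  Order the arguments:  c ⋆ d ⋆ d ⋆ d ⋆ g(a) ⋆ g(c)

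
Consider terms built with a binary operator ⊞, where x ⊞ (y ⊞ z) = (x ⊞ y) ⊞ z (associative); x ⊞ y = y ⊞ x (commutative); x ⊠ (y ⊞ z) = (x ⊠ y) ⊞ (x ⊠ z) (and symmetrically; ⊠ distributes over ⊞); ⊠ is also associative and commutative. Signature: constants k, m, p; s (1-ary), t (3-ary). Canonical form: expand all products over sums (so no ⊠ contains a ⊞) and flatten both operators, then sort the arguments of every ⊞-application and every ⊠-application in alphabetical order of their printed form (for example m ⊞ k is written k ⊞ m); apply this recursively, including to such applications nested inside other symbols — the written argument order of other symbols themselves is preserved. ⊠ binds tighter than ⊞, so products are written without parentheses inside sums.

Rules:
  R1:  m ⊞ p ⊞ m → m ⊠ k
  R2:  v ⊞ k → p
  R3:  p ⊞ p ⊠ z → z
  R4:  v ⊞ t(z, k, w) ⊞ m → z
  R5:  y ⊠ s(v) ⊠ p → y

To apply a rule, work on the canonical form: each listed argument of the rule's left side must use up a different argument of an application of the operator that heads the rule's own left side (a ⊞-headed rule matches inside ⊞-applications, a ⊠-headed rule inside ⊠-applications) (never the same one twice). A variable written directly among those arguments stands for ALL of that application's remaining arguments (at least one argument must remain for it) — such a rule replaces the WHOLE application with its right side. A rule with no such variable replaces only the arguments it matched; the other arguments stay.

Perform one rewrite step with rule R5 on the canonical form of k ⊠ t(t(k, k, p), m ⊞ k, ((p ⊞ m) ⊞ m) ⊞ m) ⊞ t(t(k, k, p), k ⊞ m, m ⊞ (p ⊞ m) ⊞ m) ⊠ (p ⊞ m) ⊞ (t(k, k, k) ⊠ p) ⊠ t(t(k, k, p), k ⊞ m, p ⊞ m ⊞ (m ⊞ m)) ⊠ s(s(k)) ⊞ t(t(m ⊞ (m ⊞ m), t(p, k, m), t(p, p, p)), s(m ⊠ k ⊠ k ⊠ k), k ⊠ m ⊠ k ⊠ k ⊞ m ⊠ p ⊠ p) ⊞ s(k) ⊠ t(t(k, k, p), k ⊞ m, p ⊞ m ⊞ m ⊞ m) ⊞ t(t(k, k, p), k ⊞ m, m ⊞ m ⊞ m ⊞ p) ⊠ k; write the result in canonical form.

Canonical form:  k ⊠ t(t(k, k, p), k ⊞ m, m ⊞ m ⊞ m ⊞ p) ⊞ k ⊠ t(t(k, k, p), k ⊞ m, m ⊞ m ⊞ m ⊞ p) ⊞ m ⊠ t(t(k, k, p), k ⊞ m, m ⊞ m ⊞ m ⊞ p) ⊞ p ⊠ s(s(k)) ⊠ t(k, k, k) ⊠ t(t(k, k, p), k ⊞ m, m ⊞ m ⊞ m ⊞ p) ⊞ p ⊠ t(t(k, k, p), k ⊞ m, m ⊞ m ⊞ m ⊞ p) ⊞ s(k) ⊠ t(t(k, k, p), k ⊞ m, m ⊞ m ⊞ m ⊞ p) ⊞ t(t(m ⊞ m ⊞ m, t(p, k, m), t(p, p, p)), s(k ⊠ k ⊠ k ⊠ m), k ⊠ k ⊠ k ⊠ m ⊞ m ⊠ p ⊠ p)
Apply R5:  consuming p, s(s(k));  v := s(k), y := t(k, k, k) ⊠ t(t(k, k, p), k ⊞ m, m ⊞ m ⊞ m ⊞ p)
Every leftover argument binds to the variable; the entire application is replaced.
Giving:  k ⊠ t(t(k, k, p), k ⊞ m, m ⊞ m ⊞ m ⊞ p) ⊞ k ⊠ t(t(k, k, p), k ⊞ m, m ⊞ m ⊞ m ⊞ p) ⊞ m ⊠ t(t(k, k, p), k ⊞ m, m ⊞ m ⊞ m ⊞ p) ⊞ p ⊠ t(t(k, k, p), k ⊞ m, m ⊞ m ⊞ m ⊞ p) ⊞ s(k) ⊠ t(t(k, k, p), k ⊞ m, m ⊞ m ⊞ m ⊞ p) ⊞ t(k, k, k) ⊠ t(t(k, k, p), k ⊞ m, m ⊞ m ⊞ m ⊞ p) ⊞ t(t(m ⊞ m ⊞ m, t(p, k, m), t(p, p, p)), s(k ⊠ k ⊠ k ⊠ m), k ⊠ k ⊠ k ⊠ m ⊞ m ⊠ p ⊠ p)

Answer: k ⊠ t(t(k, k, p), k ⊞ m, m ⊞ m ⊞ m ⊞ p) ⊞ k ⊠ t(t(k, k, p), k ⊞ m, m ⊞ m ⊞ m ⊞ p) ⊞ m ⊠ t(t(k, k, p), k ⊞ m, m ⊞ m ⊞ m ⊞ p) ⊞ p ⊠ t(t(k, k, p), k ⊞ m, m ⊞ m ⊞ m ⊞ p) ⊞ s(k) ⊠ t(t(k, k, p), k ⊞ m, m ⊞ m ⊞ m ⊞ p) ⊞ t(k, k, k) ⊠ t(t(k, k, p), k ⊞ m, m ⊞ m ⊞ m ⊞ p) ⊞ t(t(m ⊞ m ⊞ m, t(p, k, m), t(p, p, p)), s(k ⊠ k ⊠ k ⊠ m), k ⊠ k ⊠ k ⊠ m ⊞ m ⊠ p ⊠ p)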